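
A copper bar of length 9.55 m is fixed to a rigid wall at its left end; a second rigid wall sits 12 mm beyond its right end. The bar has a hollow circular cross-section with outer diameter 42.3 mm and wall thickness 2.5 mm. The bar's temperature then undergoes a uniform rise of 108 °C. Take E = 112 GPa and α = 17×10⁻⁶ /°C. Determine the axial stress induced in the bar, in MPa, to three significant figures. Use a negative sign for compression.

Free thermal expansion αLΔT = 17e-6 · 9550 · 108 = 17.53 mm.
The walls engage after the gap closes; constrained expansion = 17.53 − 12 = 5.534 mm.
The walls impose strain ε = −(5.534)/9550 = -5.7946e-04; σ = Eε = 112000 · -5.7946e-04 = -64.9 MPa.

-64.9 MPa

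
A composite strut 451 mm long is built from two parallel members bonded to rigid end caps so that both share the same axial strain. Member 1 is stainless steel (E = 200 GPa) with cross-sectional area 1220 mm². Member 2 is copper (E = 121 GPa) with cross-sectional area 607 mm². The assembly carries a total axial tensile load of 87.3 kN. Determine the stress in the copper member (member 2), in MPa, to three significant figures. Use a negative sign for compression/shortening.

Equal strain + equilibrium ⇒ each member carries load in proportion to AE: A₁E₁ = 244000000 N, A₂E₂ = 73450000 N, ΣAE = 317400000 N.
σ₂ = P·E₂/ΣAE = 87300·121000/317400000 = 33.28 MPa.

33.3 MPa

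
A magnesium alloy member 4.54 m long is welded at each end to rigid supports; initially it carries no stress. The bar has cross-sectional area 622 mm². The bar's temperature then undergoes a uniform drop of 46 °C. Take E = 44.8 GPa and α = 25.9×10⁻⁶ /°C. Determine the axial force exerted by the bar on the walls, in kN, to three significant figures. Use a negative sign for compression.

Free thermal expansion αLΔT = 25.9e-6 · 4540 · -46 = -5.409 mm.
The walls impose strain ε = −(-5.409)/4540 = 1.1914e-03; σ = Eε = 44800 · 1.1914e-03 = 53.37 MPa.
Wall reaction R = σ·A = 53.37·622 = 33200 N = 33.2 kN.

33.2 kN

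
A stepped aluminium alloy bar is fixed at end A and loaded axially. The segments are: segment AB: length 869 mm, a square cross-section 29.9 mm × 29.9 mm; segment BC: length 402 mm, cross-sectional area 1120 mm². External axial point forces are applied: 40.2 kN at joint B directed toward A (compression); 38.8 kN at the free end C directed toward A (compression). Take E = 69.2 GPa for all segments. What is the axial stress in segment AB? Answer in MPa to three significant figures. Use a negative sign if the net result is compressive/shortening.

Internal axial forces (sectioning from the free end, tension +): N_BC = -38.8 kN, N_AB = -79 kN.
A_AB = 894 mm².
σ_AB = N_AB/A_AB = -79000/894 = -88.37 MPa.

-88.4 MPa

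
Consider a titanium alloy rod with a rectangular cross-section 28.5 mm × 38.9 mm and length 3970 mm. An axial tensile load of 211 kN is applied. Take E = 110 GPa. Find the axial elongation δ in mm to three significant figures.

A = 1109 mm².
δ_mech = NL/(AE) = 211000·3970/(1109·110000) = 6.869 mm.

6.87 mm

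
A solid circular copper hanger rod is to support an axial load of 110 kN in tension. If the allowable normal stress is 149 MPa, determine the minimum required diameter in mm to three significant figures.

Required area A ≥ P/σ_allow = 110000/149 = 738.3 mm².
For a solid circular section, d ≥ √(4A/π) = 30.66 mm.

30.7 mm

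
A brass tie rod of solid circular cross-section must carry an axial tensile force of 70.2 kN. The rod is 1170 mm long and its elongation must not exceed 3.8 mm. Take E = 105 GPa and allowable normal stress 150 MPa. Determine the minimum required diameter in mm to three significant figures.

Required area A ≥ P/σ_allow = 70200/150 = 468 mm².
For a solid circular section, d ≥ √(4A/π) = 24.41 mm.
Elongation limit: A ≥ PL/(Eδ_allow) = 70200·1170/(105000·3.8) = 205.8 mm² ⇒ d ≥ 16.19 mm.
The stress limit governs.

24.4 mm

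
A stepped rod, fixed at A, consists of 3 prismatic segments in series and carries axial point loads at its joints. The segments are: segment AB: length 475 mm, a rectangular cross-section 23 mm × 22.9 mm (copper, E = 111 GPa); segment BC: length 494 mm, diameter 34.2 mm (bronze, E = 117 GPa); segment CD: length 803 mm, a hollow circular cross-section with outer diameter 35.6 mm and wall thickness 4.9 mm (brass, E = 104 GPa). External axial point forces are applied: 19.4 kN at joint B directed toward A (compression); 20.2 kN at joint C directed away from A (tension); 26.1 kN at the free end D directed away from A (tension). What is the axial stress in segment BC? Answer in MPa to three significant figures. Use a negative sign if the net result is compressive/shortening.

50.4 MPa

Internal axial forces (sectioning from the free end, tension +): N_CD = 26.1 kN, N_BC = 46.3 kN, N_AB = 26.9 kN.
A_BC = 918.6 mm².
σ_BC = N_BC/A_BC = 46300/918.6 = 50.4 MPa.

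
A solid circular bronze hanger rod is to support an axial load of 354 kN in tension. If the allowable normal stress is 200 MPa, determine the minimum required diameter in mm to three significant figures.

47.5 mm

Required area A ≥ P/σ_allow = 354000/200 = 1770 mm².
For a solid circular section, d ≥ √(4A/π) = 47.47 mm.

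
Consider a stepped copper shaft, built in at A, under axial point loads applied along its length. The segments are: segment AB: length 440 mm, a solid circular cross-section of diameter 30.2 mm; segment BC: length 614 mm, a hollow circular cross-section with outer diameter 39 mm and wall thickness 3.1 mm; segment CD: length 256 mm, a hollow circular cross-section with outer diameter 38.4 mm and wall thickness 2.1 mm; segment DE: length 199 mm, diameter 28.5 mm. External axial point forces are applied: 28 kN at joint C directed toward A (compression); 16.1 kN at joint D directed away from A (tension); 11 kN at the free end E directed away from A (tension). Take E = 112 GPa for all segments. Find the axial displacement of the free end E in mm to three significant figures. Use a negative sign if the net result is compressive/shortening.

0.270 mm

Internal axial forces (sectioning from the free end, tension +): N_DE = 11 kN, N_CD = 27.1 kN, N_BC = -0.9 kN, N_AB = -0.9 kN.
A_AB = 716.3 mm².
A_BC = 349.6 mm².
A_CD = 239.5 mm².
A_DE = 637.9 mm².
δ_AB = -900·440/(716.3·112000) = -0.004936 mm
δ_BC = -900·614/(349.6·112000) = -0.01411 mm
δ_CD = 27100·256/(239.5·112000) = 0.2587 mm
δ_DE = 11000·199/(637.9·112000) = 0.03064 mm
δ = Σδ_i = 0.2702 mm.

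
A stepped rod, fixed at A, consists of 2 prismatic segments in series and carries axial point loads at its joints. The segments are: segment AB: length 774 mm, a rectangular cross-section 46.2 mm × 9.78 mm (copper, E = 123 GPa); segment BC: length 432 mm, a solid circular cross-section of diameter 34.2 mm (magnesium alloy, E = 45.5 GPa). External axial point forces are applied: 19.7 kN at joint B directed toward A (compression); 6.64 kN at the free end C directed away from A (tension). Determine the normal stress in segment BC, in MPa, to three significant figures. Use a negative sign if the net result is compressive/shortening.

Internal axial forces (sectioning from the free end, tension +): N_BC = 6.64 kN, N_AB = -13.06 kN.
A_BC = 918.6 mm².
σ_BC = N_BC/A_BC = 6640/918.6 = 7.228 MPa.

7.23 MPa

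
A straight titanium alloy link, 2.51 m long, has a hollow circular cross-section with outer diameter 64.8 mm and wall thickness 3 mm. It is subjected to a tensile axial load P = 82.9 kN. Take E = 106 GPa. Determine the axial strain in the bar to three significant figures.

0.00134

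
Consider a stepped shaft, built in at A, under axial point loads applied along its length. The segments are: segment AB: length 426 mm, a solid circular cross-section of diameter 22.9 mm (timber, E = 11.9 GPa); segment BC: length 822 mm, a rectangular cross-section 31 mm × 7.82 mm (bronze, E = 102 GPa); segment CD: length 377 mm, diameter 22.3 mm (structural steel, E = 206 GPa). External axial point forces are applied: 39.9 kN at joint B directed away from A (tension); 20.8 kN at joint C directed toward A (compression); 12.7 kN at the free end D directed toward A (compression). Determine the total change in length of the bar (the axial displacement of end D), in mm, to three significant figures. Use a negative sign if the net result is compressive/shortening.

Internal axial forces (sectioning from the free end, tension +): N_CD = -12.7 kN, N_BC = -33.5 kN, N_AB = 6.4 kN.
A_AB = 411.9 mm².
A_BC = 242.4 mm².
A_CD = 390.6 mm².
δ_AB = 6400·426/(411.9·11900) = 0.5563 mm
δ_BC = -33500·822/(242.4·102000) = -1.114 mm
δ_CD = -12700·377/(390.6·206000) = -0.05951 mm
δ = Σδ_i = -0.6169 mm.

-0.617 mm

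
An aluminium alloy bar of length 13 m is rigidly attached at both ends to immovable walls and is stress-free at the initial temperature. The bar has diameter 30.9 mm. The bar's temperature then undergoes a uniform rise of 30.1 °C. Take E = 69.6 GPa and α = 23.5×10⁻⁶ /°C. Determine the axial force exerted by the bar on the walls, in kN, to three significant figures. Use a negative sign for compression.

Free thermal expansion αLΔT = 23.5e-6 · 13000 · 30.1 = 9.196 mm.
The walls impose strain ε = −(9.196)/13000 = -7.0735e-04; σ = Eε = 69600 · -7.0735e-04 = -49.23 MPa.
Wall reaction R = σ·A = -49.23·749.9 = -36920 N = -36.92 kN.

-36.9 kN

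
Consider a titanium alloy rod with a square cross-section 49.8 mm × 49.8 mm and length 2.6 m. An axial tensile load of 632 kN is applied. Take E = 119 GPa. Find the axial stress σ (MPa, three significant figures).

255 MPa

A = 2480 mm².
σ = N/A = 632000/2480 = 254.8 MPa.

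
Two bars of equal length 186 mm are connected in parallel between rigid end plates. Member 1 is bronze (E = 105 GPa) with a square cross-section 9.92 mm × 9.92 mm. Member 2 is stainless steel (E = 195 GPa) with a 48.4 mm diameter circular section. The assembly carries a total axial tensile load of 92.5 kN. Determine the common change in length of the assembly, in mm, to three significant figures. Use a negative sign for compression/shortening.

0.0466 mm

A_1 = 98.41 mm².
A_2 = 1840 mm².
Equal strain + equilibrium ⇒ each member carries load in proportion to AE: A₁E₁ = 10330000 N, A₂E₂ = 358800000 N, ΣAE = 369100000 N.
δ = PL/ΣAE = 92500·186/369100000 = 0.04661 mm.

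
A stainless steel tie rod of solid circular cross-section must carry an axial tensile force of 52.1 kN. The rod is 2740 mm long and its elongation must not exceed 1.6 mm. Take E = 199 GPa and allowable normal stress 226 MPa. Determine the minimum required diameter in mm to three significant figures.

Required area A ≥ P/σ_allow = 52100/226 = 230.5 mm².
For a solid circular section, d ≥ √(4A/π) = 17.13 mm.
Elongation limit: A ≥ PL/(Eδ_allow) = 52100·2740/(199000·1.6) = 448.3 mm² ⇒ d ≥ 23.89 mm.
The elongation limit governs.

23.9 mm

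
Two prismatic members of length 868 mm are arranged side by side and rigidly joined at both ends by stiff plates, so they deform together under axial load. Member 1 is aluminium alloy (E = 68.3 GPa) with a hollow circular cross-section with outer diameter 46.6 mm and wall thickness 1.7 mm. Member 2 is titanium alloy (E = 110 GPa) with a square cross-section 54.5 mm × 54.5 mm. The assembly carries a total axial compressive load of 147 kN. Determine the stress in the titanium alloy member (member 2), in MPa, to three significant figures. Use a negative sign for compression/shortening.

-47.1 MPa

A_1 = 239.8 mm².
A_2 = 2970 mm².
Equal strain + equilibrium ⇒ each member carries load in proportion to AE: A₁E₁ = 16380000 N, A₂E₂ = 326700000 N, ΣAE = 343100000 N.
σ₂ = P·E₂/ΣAE = -147000·110000/343100000 = -47.13 MPa.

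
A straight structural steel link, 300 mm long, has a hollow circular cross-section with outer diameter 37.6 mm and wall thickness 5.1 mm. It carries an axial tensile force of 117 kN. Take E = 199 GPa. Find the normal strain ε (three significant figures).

A = 520.7 mm².
σ = N/A = 224.7 MPa; ε = σ/E = 224.7/199000 = 1.129e-03.

0.00113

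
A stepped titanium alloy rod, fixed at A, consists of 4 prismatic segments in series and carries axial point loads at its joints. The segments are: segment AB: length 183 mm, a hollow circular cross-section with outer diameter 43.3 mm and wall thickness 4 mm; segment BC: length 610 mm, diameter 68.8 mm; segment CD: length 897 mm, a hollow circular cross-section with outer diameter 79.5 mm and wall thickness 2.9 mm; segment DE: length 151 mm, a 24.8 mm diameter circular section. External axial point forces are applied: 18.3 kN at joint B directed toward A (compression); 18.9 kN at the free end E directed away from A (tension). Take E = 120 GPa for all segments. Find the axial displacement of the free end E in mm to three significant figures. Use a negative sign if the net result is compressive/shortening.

Internal axial forces (sectioning from the free end, tension +): N_DE = 18.9 kN, N_CD = 18.9 kN, N_BC = 18.9 kN, N_AB = 0.6 kN.
A_AB = 493.9 mm².
A_BC = 3718 mm².
A_CD = 697.9 mm².
A_DE = 483.1 mm².
δ_AB = 600·183/(493.9·120000) = 0.001853 mm
δ_BC = 18900·610/(3718·120000) = 0.02584 mm
δ_CD = 18900·897/(697.9·120000) = 0.2024 mm
δ_DE = 18900·151/(483.1·120000) = 0.04923 mm
δ = Σδ_i = 0.2794 mm.

0.279 mm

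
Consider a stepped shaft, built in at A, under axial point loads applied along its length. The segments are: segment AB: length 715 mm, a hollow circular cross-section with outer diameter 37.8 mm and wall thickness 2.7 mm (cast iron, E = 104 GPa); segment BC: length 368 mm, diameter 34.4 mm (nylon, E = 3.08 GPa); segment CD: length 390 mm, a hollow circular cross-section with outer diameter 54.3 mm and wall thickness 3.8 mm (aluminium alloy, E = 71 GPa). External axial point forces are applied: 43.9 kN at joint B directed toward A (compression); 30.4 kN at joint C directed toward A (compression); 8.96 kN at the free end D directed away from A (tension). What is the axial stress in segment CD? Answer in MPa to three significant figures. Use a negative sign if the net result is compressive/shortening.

14.9 MPa

Internal axial forces (sectioning from the free end, tension +): N_CD = 8.96 kN, N_BC = -21.44 kN, N_AB = -65.34 kN.
A_CD = 602.9 mm².
σ_CD = N_CD/A_CD = 8960/602.9 = 14.86 MPa.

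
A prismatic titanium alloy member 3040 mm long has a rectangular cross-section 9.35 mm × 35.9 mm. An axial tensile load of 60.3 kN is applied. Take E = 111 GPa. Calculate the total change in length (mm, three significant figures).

4.92 mm

A = 335.7 mm².
δ_mech = NL/(AE) = 60300·3040/(335.7·111000) = 4.92 mm.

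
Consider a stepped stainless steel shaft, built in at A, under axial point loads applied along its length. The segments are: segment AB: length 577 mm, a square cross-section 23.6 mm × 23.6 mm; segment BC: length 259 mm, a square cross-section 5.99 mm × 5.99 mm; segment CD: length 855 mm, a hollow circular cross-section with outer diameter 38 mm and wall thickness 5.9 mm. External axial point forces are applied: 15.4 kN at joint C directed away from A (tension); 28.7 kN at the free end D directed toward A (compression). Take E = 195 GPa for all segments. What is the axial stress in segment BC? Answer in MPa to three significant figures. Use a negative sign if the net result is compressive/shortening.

-371 MPa

Internal axial forces (sectioning from the free end, tension +): N_CD = -28.7 kN, N_BC = -13.3 kN, N_AB = -13.3 kN.
A_BC = 35.88 mm².
σ_BC = N_BC/A_BC = -13300/35.88 = -370.7 MPa.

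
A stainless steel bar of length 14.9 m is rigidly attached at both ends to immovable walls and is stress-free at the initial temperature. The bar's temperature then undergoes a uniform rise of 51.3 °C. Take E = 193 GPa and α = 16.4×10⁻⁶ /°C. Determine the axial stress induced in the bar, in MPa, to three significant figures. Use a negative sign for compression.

-162 MPa

Free thermal expansion αLΔT = 16.4e-6 · 14900 · 51.3 = 12.54 mm.
The walls impose strain ε = −(12.54)/14900 = -8.4132e-04; σ = Eε = 193000 · -8.4132e-04 = -162.4 MPa.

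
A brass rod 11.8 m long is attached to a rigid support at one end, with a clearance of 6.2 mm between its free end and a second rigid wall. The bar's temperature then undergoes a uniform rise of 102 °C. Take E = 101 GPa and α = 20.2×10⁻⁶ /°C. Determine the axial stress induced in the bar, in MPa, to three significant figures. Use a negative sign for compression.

Free thermal expansion αLΔT = 20.2e-6 · 11800 · 102 = 24.31 mm.
The walls engage after the gap closes; constrained expansion = 24.31 − 6.2 = 18.11 mm.
The walls impose strain ε = −(18.11)/11800 = -1.5350e-03; σ = Eε = 101000 · -1.5350e-03 = -155 MPa.

-155 MPa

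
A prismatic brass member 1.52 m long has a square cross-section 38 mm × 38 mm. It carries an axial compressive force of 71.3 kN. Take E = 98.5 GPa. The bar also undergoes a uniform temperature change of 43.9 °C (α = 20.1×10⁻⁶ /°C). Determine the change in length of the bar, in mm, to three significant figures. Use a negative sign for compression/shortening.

0.579 mm

A = 1444 mm².
δ_mech = NL/(AE) = -71300·1520/(1444·98500) = -0.762 mm.
δ_thermal = αLΔT = 20.1e-6·1520·43.9 = 1.341 mm.
δ = δ_mech + δ_thermal = 0.5793 mm.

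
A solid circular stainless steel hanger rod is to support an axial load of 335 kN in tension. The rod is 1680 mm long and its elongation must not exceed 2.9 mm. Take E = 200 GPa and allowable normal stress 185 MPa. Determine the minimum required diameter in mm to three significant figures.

48.0 mm

Required area A ≥ P/σ_allow = 335000/185 = 1811 mm².
For a solid circular section, d ≥ √(4A/π) = 48.02 mm.
Elongation limit: A ≥ PL/(Eδ_allow) = 335000·1680/(200000·2.9) = 970.3 mm² ⇒ d ≥ 35.15 mm.
The stress limit governs.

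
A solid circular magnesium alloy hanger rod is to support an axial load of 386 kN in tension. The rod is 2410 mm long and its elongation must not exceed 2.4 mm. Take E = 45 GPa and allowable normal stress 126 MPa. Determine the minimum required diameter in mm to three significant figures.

Required area A ≥ P/σ_allow = 386000/126 = 3063 mm².
For a solid circular section, d ≥ √(4A/π) = 62.45 mm.
Elongation limit: A ≥ PL/(Eδ_allow) = 386000·2410/(45000·2.4) = 8614 mm² ⇒ d ≥ 104.7 mm.
The elongation limit governs.

105 mm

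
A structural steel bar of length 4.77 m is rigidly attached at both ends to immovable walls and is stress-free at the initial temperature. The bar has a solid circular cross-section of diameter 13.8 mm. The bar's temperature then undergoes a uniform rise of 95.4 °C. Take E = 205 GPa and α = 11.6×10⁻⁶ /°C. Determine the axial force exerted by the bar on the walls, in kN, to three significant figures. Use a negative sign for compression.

-33.9 kN

Free thermal expansion αLΔT = 11.6e-6 · 4770 · 95.4 = 5.279 mm.
The walls impose strain ε = −(5.279)/4770 = -1.1066e-03; σ = Eε = 205000 · -1.1066e-03 = -226.9 MPa.
Wall reaction R = σ·A = -226.9·149.6 = -33930 N = -33.93 kN.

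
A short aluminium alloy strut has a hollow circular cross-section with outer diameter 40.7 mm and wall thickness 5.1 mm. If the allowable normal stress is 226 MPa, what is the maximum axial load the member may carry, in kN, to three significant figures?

A = 570.4 mm².
P_max = σ_allow · A = 226 · 570.4 = 128900 N = 128.9 kN.

129 kN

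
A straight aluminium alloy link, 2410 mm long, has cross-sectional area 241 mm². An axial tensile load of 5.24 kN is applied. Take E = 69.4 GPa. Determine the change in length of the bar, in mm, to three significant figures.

δ_mech = NL/(AE) = 5240·2410/(241·69400) = 0.755 mm.

0.755 mm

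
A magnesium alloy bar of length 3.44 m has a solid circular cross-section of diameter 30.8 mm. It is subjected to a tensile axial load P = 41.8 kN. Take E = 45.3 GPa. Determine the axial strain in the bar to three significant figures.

A = 745.1 mm².
σ = N/A = 56.1 MPa; ε = σ/E = 56.1/45300 = 1.238e-03.

0.00124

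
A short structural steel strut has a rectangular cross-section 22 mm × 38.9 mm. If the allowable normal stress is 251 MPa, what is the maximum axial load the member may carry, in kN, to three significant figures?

A = 855.8 mm².
P_max = σ_allow · A = 251 · 855.8 = 214800 N = 214.8 kN.

215 kN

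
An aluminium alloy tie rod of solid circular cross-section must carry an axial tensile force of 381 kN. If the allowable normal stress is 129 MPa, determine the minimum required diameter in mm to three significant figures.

61.3 mm

Required area A ≥ P/σ_allow = 381000/129 = 2953 mm².
For a solid circular section, d ≥ √(4A/π) = 61.32 mm.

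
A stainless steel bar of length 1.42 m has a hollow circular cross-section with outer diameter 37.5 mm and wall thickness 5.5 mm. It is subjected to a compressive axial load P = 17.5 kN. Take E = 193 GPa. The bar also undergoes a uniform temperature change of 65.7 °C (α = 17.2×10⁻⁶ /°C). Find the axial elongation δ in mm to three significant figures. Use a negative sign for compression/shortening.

A = 552.9 mm².
δ_mech = NL/(AE) = -17500·1420/(552.9·193000) = -0.2329 mm.
δ_thermal = αLΔT = 17.2e-6·1420·65.7 = 1.605 mm.
δ = δ_mech + δ_thermal = 1.372 mm.

1.37 mm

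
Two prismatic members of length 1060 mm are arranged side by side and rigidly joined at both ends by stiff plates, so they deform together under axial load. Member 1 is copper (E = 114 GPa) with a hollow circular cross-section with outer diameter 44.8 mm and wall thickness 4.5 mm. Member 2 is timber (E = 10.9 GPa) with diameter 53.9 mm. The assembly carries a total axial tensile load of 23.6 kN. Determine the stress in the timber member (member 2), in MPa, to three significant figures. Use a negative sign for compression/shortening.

2.86 MPa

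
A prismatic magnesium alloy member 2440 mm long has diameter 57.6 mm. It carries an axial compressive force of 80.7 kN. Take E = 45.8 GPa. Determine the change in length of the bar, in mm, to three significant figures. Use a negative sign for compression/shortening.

-1.65 mm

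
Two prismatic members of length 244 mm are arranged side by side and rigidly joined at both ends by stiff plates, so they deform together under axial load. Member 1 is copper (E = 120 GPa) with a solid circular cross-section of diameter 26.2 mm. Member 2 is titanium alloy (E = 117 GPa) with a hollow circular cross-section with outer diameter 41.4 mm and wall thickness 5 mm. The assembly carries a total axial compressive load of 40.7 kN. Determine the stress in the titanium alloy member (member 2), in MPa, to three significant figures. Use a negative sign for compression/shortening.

-36.2 MPa

A_1 = 539.1 mm².
A_2 = 571.8 mm².
Equal strain + equilibrium ⇒ each member carries load in proportion to AE: A₁E₁ = 64700000 N, A₂E₂ = 66900000 N, ΣAE = 131600000 N.
σ₂ = P·E₂/ΣAE = -40700·117000/131600000 = -36.19 MPa.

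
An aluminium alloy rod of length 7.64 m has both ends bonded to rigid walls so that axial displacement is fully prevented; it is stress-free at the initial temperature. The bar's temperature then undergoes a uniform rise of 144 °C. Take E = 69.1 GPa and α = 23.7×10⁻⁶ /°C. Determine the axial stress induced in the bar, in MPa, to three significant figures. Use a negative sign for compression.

Free thermal expansion αLΔT = 23.7e-6 · 7640 · 144 = 26.07 mm.
The walls impose strain ε = −(26.07)/7640 = -3.4128e-03; σ = Eε = 69100 · -3.4128e-03 = -235.8 MPa.

-236 MPa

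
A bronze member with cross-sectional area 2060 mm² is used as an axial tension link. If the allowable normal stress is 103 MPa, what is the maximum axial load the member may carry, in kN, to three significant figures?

212 kN

P_max = σ_allow · A = 103 · 2060 = 212200 N = 212.2 kN.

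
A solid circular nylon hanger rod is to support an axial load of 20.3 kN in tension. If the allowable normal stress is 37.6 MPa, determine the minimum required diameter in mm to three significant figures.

Required area A ≥ P/σ_allow = 20300/37.6 = 539.9 mm².
For a solid circular section, d ≥ √(4A/π) = 26.22 mm.

26.2 mm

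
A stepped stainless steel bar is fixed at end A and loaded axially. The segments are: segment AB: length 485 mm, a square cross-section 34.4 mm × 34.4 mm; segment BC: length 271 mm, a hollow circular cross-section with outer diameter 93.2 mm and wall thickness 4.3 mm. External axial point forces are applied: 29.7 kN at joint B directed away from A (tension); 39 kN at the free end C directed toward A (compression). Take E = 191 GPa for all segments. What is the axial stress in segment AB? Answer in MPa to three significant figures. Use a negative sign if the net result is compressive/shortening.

-7.86 MPa

Internal axial forces (sectioning from the free end, tension +): N_BC = -39 kN, N_AB = -9.3 kN.
A_AB = 1183 mm².
σ_AB = N_AB/A_AB = -9300/1183 = -7.859 MPa.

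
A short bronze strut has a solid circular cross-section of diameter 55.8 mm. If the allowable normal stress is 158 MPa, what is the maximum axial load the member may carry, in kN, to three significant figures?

A = 2445 mm².
P_max = σ_allow · A = 158 · 2445 = 386400 N = 386.4 kN.

386 kN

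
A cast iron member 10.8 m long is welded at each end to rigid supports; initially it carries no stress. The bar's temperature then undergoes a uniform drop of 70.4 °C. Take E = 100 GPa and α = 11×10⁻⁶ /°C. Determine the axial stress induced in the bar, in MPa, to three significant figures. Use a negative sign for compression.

Free thermal expansion αLΔT = 11e-6 · 10800 · -70.4 = -8.364 mm.
The walls impose strain ε = −(-8.364)/10800 = 7.7440e-04; σ = Eε = 100000 · 7.7440e-04 = 77.44 MPa.

77.4 MPa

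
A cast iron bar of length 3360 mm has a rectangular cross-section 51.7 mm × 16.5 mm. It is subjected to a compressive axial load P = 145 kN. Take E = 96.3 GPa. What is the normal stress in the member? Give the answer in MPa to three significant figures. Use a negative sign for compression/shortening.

A = 853.1 mm².
σ = N/A = -145000/853.1 = -170 MPa.

-170 MPa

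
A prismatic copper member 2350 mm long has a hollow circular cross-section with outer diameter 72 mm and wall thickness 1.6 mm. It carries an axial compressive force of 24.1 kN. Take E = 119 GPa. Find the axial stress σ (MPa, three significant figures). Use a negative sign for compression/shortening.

-68.1 MPa

A = 353.9 mm².
σ = N/A = -24100/353.9 = -68.1 MPa.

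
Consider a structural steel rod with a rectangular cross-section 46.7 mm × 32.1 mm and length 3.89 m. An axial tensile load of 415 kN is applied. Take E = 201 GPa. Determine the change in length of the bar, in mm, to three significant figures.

A = 1499 mm².
δ_mech = NL/(AE) = 415000·3890/(1499·201000) = 5.358 mm.

5.36 mm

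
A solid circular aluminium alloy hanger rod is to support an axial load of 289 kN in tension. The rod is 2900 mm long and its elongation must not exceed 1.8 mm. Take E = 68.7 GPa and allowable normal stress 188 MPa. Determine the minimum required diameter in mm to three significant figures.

Required area A ≥ P/σ_allow = 289000/188 = 1537 mm².
For a solid circular section, d ≥ √(4A/π) = 44.24 mm.
Elongation limit: A ≥ PL/(Eδ_allow) = 289000·2900/(68700·1.8) = 6777 mm² ⇒ d ≥ 92.89 mm.
The elongation limit governs.

92.9 mm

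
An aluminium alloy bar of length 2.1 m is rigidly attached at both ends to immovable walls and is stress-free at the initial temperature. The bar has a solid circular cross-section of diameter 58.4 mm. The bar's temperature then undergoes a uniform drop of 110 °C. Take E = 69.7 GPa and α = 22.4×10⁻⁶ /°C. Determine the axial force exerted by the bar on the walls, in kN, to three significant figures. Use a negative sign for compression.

460 kN

Free thermal expansion αLΔT = 22.4e-6 · 2100 · -110 = -5.174 mm.
The walls impose strain ε = −(-5.174)/2100 = 2.4640e-03; σ = Eε = 69700 · 2.4640e-03 = 171.7 MPa.
Wall reaction R = σ·A = 171.7·2679 = 460000 N = 460 kN.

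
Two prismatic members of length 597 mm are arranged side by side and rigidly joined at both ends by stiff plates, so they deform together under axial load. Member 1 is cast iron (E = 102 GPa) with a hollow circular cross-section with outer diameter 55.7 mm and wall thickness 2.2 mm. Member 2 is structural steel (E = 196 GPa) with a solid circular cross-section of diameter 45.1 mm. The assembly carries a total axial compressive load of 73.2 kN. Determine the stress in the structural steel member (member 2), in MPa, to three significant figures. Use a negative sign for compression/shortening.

A_1 = 369.8 mm².
A_2 = 1598 mm².
Equal strain + equilibrium ⇒ each member carries load in proportion to AE: A₁E₁ = 37720000 N, A₂E₂ = 313100000 N, ΣAE = 350800000 N.
σ₂ = P·E₂/ΣAE = -73200·196000/350800000 = -40.9 MPa.

-40.9 MPa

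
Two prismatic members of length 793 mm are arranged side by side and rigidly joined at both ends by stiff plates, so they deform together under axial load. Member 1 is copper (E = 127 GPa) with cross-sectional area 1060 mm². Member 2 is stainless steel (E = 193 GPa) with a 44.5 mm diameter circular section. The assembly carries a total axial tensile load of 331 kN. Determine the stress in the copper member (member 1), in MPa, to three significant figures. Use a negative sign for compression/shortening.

96.7 MPa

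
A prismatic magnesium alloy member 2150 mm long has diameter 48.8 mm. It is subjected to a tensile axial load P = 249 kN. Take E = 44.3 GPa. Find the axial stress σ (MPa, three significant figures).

133 MPa

A = 1870 mm².
σ = N/A = 249000/1870 = 133.1 MPa.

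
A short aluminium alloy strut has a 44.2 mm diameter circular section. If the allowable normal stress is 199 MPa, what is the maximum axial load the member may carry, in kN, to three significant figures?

305 kN

A = 1534 mm².
P_max = σ_allow · A = 199 · 1534 = 305300 N = 305.3 kN.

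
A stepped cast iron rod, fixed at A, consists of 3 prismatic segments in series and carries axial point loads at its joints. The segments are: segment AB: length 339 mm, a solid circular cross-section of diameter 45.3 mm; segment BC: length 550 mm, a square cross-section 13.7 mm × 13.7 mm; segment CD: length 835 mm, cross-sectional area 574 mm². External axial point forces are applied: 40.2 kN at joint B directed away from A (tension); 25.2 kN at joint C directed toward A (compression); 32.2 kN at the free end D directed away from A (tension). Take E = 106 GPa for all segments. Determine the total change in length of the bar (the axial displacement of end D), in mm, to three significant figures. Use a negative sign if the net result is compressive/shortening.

Internal axial forces (sectioning from the free end, tension +): N_CD = 32.2 kN, N_BC = 7 kN, N_AB = 47.2 kN.
A_AB = 1612 mm².
A_BC = 187.7 mm².
δ_AB = 47200·339/(1612·106000) = 0.09366 mm
δ_BC = 7000·550/(187.7·106000) = 0.1935 mm
δ_CD = 32200·835/(574·106000) = 0.4419 mm
δ = Σδ_i = 0.7291 mm.

0.729 mm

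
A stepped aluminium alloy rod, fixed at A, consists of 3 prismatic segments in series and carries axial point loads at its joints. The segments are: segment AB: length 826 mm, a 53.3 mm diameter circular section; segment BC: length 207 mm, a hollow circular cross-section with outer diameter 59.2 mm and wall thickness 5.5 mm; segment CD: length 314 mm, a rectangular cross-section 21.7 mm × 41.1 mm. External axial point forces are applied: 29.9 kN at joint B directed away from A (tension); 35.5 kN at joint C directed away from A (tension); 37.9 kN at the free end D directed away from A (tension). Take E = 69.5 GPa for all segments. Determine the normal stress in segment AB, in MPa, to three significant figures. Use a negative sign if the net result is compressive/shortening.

46.3 MPa

Internal axial forces (sectioning from the free end, tension +): N_CD = 37.9 kN, N_BC = 73.4 kN, N_AB = 103.3 kN.
A_AB = 2231 mm².
σ_AB = N_AB/A_AB = 103300/2231 = 46.3 MPa.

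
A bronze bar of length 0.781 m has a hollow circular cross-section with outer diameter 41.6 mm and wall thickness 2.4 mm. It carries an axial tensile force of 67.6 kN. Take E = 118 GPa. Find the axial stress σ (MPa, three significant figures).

229 MPa

A = 295.6 mm².
σ = N/A = 67600/295.6 = 228.7 MPa.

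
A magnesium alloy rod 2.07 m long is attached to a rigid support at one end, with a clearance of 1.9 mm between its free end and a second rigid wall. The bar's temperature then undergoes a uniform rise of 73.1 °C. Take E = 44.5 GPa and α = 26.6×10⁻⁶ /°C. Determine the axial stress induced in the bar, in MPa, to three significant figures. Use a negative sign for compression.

Free thermal expansion αLΔT = 26.6e-6 · 2070 · 73.1 = 4.025 mm.
The walls engage after the gap closes; constrained expansion = 4.025 − 1.9 = 2.125 mm.
The walls impose strain ε = −(2.125)/2070 = -1.0266e-03; σ = Eε = 44500 · -1.0266e-03 = -45.68 MPa.

-45.7 MPa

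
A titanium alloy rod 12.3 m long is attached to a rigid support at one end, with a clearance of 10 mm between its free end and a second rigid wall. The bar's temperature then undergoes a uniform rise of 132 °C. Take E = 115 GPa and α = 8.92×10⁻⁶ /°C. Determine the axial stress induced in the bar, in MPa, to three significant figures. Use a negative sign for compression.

-41.9 MPa

Free thermal expansion αLΔT = 8.92e-6 · 12300 · 132 = 14.48 mm.
The walls engage after the gap closes; constrained expansion = 14.48 − 10 = 4.483 mm.
The walls impose strain ε = −(4.483)/12300 = -3.6443e-04; σ = Eε = 115000 · -3.6443e-04 = -41.91 MPa.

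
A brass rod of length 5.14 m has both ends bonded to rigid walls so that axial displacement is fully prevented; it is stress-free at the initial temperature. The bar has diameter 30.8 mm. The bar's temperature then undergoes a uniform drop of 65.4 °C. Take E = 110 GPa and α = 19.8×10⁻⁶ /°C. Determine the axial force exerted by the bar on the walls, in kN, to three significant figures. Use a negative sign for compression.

106 kN

Free thermal expansion αLΔT = 19.8e-6 · 5140 · -65.4 = -6.656 mm.
The walls impose strain ε = −(-6.656)/5140 = 1.2949e-03; σ = Eε = 110000 · 1.2949e-03 = 142.4 MPa.
Wall reaction R = σ·A = 142.4·745.1 = 106100 N = 106.1 kN.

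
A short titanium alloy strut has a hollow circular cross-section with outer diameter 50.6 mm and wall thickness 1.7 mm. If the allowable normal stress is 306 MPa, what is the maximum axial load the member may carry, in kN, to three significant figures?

A = 261.2 mm².
P_max = σ_allow · A = 306 · 261.2 = 79920 N = 79.92 kN.

79.9 kN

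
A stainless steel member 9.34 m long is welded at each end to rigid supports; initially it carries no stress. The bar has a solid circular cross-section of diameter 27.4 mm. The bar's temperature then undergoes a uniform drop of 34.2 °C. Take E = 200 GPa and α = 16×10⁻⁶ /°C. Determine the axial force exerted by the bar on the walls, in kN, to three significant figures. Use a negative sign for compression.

Free thermal expansion αLΔT = 16e-6 · 9340 · -34.2 = -5.111 mm.
The walls impose strain ε = −(-5.111)/9340 = 5.4720e-04; σ = Eε = 200000 · 5.4720e-04 = 109.4 MPa.
Wall reaction R = σ·A = 109.4·589.6 = 64530 N = 64.53 kN.

64.5 kN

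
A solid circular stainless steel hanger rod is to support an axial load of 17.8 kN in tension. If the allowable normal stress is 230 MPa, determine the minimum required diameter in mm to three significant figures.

9.93 mm

Required area A ≥ P/σ_allow = 17800/230 = 77.39 mm².
For a solid circular section, d ≥ √(4A/π) = 9.927 mm.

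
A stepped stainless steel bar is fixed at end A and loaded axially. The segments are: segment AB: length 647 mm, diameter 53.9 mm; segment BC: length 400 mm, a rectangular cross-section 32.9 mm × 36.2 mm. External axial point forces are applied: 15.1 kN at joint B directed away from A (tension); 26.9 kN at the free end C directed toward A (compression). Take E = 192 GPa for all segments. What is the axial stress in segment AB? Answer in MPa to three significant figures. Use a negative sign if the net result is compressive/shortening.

-5.17 MPa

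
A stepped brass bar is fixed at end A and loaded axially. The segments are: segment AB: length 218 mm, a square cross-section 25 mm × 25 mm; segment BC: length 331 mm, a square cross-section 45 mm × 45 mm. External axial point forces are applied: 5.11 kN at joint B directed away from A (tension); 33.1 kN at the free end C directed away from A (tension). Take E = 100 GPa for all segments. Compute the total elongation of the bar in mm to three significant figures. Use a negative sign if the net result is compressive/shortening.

0.187 mm

Internal axial forces (sectioning from the free end, tension +): N_BC = 33.1 kN, N_AB = 38.21 kN.
A_AB = 625 mm².
A_BC = 2025 mm².
δ_AB = 38210·218/(625·100000) = 0.1333 mm
δ_BC = 33100·331/(2025·100000) = 0.0541 mm
δ = Σδ_i = 0.1874 mm.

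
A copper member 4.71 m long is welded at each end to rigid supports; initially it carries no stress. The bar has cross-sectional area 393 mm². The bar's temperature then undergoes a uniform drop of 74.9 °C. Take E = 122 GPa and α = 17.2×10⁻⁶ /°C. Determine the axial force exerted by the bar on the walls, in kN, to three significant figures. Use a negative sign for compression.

61.8 kN

Free thermal expansion αLΔT = 17.2e-6 · 4710 · -74.9 = -6.068 mm.
The walls impose strain ε = −(-6.068)/4710 = 1.2883e-03; σ = Eε = 122000 · 1.2883e-03 = 157.2 MPa.
Wall reaction R = σ·A = 157.2·393 = 61770 N = 61.77 kN.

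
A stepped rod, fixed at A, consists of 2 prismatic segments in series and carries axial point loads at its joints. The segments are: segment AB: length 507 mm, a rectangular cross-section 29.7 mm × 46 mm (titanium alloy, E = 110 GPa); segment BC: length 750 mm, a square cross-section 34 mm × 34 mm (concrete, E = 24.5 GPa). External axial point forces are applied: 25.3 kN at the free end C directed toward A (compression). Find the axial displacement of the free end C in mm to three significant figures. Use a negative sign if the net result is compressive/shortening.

Internal axial forces (sectioning from the free end, tension +): N_BC = -25.3 kN, N_AB = -25.3 kN.
A_AB = 1366 mm².
A_BC = 1156 mm².
δ_AB = -25300·507/(1366·110000) = -0.08535 mm
δ_BC = -25300·750/(1156·24500) = -0.67 mm
δ = Σδ_i = -0.7553 mm.

-0.755 mm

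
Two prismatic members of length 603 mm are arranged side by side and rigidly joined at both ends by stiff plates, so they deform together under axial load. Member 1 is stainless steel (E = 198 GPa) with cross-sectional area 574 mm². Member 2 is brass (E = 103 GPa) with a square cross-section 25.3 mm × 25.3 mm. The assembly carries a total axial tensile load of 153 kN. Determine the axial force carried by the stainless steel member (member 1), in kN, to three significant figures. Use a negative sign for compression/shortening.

A_2 = 640.1 mm².
Equal strain + equilibrium ⇒ each member carries load in proportion to AE: A₁E₁ = 113700000 N, A₂E₂ = 65930000 N, ΣAE = 179600000 N.
F₁ = P·A₁E₁/ΣAE = 153000·113700000/179600000 = 96830 N.

96.8 kN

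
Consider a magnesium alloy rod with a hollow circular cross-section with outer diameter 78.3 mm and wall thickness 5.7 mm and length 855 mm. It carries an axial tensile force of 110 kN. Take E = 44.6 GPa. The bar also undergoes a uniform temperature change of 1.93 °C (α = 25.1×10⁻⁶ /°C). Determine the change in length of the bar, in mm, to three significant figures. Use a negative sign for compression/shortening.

A = 1300 mm².
δ_mech = NL/(AE) = 110000·855/(1300·44600) = 1.622 mm.
δ_thermal = αLΔT = 25.1e-6·855·1.93 = 0.04142 mm.
δ = δ_mech + δ_thermal = 1.663 mm.

1.66 mm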